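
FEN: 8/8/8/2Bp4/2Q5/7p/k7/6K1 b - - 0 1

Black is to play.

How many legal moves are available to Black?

Black to move; king on a2.
In check: yes, from the white queen on c4.
Legal moves: Kb2, Kb1, Ka1, dxc4.
Count: 4.

4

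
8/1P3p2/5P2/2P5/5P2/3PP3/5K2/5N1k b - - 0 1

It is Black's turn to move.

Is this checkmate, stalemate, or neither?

stalemate

Black to move; black king on h1.
In check: no.
King squares — g1: attacked by Kf2; g2: attacked by Kf2; h2: attacked by Nf1.
Legal moves for Black: none.
Not in check and no legal moves → stalemate.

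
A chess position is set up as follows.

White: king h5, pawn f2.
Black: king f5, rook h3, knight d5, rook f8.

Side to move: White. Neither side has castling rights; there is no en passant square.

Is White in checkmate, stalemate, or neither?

White to move; white king on h5.
In check: yes, from the black rook on h3.
King squares — g4: attacked by Kf5; h4: attacked by Rh3; g5: attacked by Kf5; g6: attacked by Kf5; h6: attacked by Rh3.
Legal moves for White: none.
In check with no legal moves → checkmate.

checkmate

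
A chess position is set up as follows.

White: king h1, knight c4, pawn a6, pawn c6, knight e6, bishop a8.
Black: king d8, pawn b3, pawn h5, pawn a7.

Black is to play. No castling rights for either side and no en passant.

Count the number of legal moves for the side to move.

3

Black to move; king on d8.
In check: yes, from the white knight on e6.
Legal moves: Ke8, Kc8, Ke7.
Count: 3.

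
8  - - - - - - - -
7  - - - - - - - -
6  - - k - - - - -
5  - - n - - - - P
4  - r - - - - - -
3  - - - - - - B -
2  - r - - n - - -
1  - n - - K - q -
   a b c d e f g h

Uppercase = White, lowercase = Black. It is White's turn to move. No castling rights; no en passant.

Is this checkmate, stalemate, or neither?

checkmate

White to move; white king on e1.
In check: yes, from the black queen on g1.
King squares — d1: attacked by Qg1; f1: attacked by Qg1; d2: attacked by Nb1; e2: attacked by Rb2; f2: attacked by Qg1.
Legal moves for White: none.
In check with no legal moves → checkmate.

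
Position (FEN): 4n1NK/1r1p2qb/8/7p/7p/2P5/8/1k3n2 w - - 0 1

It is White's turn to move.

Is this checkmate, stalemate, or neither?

White to move; white king on h8.
In check: yes, from the black queen on g7.
King squares — g7: attacked by Ne8; h7: attacked by Qg7; g8: own knight.
Legal moves for White: none.
In check with no legal moves → checkmate.

checkmate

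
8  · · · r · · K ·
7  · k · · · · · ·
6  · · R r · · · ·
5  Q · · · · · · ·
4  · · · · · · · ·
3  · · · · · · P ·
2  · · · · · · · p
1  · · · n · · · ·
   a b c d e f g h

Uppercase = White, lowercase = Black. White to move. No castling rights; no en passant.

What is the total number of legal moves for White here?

White to move; king on g8.
In check: yes, from the black rook on d8.
Legal moves: Kh7, Kg7, Kf7, Qxd8.
Count: 4.

4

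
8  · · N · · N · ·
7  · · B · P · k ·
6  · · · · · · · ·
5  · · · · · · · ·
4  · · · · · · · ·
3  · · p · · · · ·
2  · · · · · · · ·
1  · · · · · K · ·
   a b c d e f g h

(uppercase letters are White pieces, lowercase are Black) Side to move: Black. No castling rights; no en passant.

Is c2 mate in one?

After c2: white king on f1; in check: no.
White is not in check, so this cannot be checkmate.

no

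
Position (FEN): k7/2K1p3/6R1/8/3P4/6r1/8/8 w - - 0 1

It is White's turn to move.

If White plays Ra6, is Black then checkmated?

yes

After Ra6: black king on a8; in check: yes, from the white rook on a6.
King squares — a7: attacked by Ra6; b7: attacked by Kc7; b8: attacked by Kc7.
Black has no legal moves → checkmate.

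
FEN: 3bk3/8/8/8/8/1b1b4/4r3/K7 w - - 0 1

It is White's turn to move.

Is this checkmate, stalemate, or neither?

stalemate

White to move; white king on a1.
In check: no.
King squares — b1: attacked by Bd3; a2: attacked by Re2; b2: attacked by Re2.
Legal moves for White: none.
Not in check and no legal moves → stalemate.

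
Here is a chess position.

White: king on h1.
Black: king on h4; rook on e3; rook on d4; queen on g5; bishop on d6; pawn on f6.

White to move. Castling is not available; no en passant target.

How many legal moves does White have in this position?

0

White to move; king on h1.
In check: no.
Legal moves: none.
Count: 0.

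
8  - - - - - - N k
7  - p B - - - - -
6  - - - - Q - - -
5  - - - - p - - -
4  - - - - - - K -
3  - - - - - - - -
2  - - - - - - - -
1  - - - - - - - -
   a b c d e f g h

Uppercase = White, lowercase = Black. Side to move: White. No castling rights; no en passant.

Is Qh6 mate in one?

no

After Qh6: black king on h8; in check: yes, from the white queen on h6.
Black has 1 legal reply: Kxg8.
In check but a legal move exists → not checkmate.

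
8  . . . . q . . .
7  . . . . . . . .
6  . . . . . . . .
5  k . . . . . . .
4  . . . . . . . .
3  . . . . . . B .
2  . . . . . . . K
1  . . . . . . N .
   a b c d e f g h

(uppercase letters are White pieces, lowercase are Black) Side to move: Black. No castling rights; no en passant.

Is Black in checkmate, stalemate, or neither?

Black to move; black king on a5.
In check: no.
Legal moves for Black include: Qh8+, Qg8, Qf8, Qd8, Qc8, Qb8, Qa8, Qf7, Qe7, Qd7, Qg6, Qe6, Qc6, Qh5+, Qe5, Qb5, Qe4, Qa4, ... (list truncated; more exist).
Black has legal moves and is not in check → neither.

neither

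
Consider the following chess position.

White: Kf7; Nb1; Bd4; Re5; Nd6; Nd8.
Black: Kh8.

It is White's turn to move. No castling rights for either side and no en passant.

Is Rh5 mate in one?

yes

After Rh5: black king on h8; in check: yes, from the white bishop on d4 and the white rook on h5.
King squares — g7: attacked by Bd4; h7: attacked by Rh5; g8: attacked by Kf7.
Black has no legal moves → checkmate.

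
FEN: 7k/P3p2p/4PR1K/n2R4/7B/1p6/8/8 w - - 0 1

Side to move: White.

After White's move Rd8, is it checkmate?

After Rd8: black king on h8; in check: yes, from the white rook on d8.
King squares — g7: attacked by Kh6; h7: own pawn; g8: attacked by Rd8.
Black has no legal moves → checkmate.

yes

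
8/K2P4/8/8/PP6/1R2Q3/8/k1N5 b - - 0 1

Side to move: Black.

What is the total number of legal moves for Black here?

0

Black to move; king on a1.
In check: no.
Legal moves: none.
Count: 0.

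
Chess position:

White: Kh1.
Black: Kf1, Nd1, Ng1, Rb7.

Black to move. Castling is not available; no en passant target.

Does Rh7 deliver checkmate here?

yes

After Rh7: white king on h1; in check: yes, from the black rook on h7.
King squares — g1: attacked by Kf1; g2: attacked by Kf1; h2: attacked by Rh7.
White has no legal moves → checkmate.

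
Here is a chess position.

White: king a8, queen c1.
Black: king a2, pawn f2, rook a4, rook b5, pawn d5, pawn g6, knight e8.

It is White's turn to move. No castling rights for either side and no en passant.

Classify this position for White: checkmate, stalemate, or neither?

White to move; white king on a8.
In check: yes, from the black rook on a4.
King squares — a7: attacked by Ra4; b7: attacked by Rb5; b8: attacked by Rb5.
Legal moves for White: none.
In check with no legal moves → checkmate.

checkmate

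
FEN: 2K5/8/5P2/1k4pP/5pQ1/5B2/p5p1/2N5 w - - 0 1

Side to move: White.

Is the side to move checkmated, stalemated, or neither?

White to move; white king on c8.
In check: no.
Legal moves for White include: Kd8, Kb8, Kd7, Kc7, Kb7, Qd7+, Qe6, Qxg5+, Qf5+, Qh4, Qxf4, Qh3, Qg3, Qxg2, Ba8, Bb7, Bc6+, Bd5, ... (list truncated; more exist).
White has legal moves and is not in check → neither.

neither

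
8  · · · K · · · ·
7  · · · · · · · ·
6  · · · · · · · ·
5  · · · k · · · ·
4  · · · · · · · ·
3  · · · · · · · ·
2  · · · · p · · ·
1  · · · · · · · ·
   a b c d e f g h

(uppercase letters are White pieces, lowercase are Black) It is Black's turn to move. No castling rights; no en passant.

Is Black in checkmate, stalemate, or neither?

neither

Black to move; black king on d5.
In check: no.
Legal moves for Black: Ke6, Kd6, Kc6, Ke5, Kc5, Ke4, Kd4, Kc4, e1=Q, e1=R, e1=B, e1=N.
Black has 12 legal moves and is not in check → neither.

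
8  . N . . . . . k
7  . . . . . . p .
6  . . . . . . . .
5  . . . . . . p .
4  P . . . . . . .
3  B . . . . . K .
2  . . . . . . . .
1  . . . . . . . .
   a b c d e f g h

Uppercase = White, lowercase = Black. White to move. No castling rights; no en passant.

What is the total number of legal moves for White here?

17

White to move; king on g3.
In check: no.
Legal moves: Nd7, Nc6, Na6, Kg4, Kh3, Kf3, Kh2, Kg2, Kf2, Bf8, Be7, Bd6, Bc5, Bb4, Bb2, Bc1, a5.
Count: 17.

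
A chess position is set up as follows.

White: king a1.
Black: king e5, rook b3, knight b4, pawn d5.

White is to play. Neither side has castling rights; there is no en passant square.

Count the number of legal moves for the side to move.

White to move; king on a1.
In check: no.
Legal moves: none.
Count: 0.

0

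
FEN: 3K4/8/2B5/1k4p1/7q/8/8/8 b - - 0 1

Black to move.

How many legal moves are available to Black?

Black to move; king on b5.
In check: yes, from the white bishop on c6.
Legal moves: Kxc6, Kb6, Ka6, Kc5, Ka5, Kc4, Kb4.
Count: 7.

7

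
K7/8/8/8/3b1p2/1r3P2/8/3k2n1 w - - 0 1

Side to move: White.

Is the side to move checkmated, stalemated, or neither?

White to move; white king on a8.
In check: no.
King squares — a7: attacked by Bd4; b7: attacked by Rb3; b8: attacked by Rb3.
Legal moves for White: none.
Not in check and no legal moves → stalemate.

stalemate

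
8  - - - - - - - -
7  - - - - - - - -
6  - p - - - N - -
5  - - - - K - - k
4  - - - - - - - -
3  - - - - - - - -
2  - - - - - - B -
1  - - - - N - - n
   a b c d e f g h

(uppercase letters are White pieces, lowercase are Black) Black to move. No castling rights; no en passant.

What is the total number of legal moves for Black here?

Black to move; king on h5.
In check: yes, from the white knight on f6.
Legal moves: Kh6, Kg6, Kg5, Kh4.
Count: 4.

4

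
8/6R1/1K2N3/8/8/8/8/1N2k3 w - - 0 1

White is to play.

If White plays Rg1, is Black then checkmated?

no

After Rg1: black king on e1; in check: yes, from the white rook on g1.
Black has 2 legal replies: Kf2, Ke2.
In check but a legal move exists → not checkmate.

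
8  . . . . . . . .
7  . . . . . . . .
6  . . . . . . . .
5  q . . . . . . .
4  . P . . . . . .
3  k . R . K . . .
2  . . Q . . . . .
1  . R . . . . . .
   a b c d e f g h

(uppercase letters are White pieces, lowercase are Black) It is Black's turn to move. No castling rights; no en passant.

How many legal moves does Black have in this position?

0

Black to move; king on a3.
In check: yes, from the white rook on c3.
Legal moves: none.
Count: 0.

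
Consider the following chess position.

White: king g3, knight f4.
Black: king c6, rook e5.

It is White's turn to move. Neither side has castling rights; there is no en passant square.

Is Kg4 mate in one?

After Kg4: black king on c6; in check: no.
Black is not in check, so this cannot be checkmate.

no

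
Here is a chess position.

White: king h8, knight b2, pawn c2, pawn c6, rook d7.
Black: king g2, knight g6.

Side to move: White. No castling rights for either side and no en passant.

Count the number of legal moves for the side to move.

White to move; king on h8.
In check: yes, from the black knight on g6.
Legal moves: Kg8, Kh7, Kg7.
Count: 3.

3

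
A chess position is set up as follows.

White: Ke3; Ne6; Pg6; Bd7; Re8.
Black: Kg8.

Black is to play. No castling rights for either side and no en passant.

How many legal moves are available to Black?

0

Black to move; king on g8.
In check: yes, from the white rook on e8.
Legal moves: none.
Count: 0.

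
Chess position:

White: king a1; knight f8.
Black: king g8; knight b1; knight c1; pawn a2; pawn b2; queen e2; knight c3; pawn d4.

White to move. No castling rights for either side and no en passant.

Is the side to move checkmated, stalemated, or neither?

White to move; white king on a1.
In check: yes, from the black pawn on b2.
King squares — b1: attacked by Pa2; a2: attacked by Nc1; b2: attacked by Qe2.
Legal moves for White: none.
In check with no legal moves → checkmate.

checkmate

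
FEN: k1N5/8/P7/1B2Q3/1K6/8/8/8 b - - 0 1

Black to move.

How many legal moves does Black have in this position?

Black to move; king on a8.
In check: no.
Legal moves: none.
Count: 0.

0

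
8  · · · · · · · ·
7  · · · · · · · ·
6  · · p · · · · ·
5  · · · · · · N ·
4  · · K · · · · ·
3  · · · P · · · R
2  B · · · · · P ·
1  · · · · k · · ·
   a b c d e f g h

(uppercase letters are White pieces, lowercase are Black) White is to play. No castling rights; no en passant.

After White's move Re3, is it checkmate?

After Re3: black king on e1; in check: yes, from the white rook on e3.
Black has 4 legal replies: Kf2, Kd2, Kf1, Kd1.
In check but a legal move exists → not checkmate.

no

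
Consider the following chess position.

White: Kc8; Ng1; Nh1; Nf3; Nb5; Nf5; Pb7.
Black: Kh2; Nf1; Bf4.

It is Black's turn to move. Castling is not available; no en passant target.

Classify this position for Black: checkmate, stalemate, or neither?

Black to move; black king on h2.
In check: yes, from the white knight on f3.
King squares — g1: attacked by Nf3; h1: available; g2: available; g3: attacked by Nh1; h3: attacked by Ng1.
Legal moves for Black: Kg2, Kxh1.
Black is in check but has 2 legal moves → neither.

neither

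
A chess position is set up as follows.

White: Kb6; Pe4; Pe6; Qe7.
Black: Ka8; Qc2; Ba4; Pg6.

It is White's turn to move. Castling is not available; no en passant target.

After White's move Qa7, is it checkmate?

After Qa7: black king on a8; in check: yes, from the white queen on a7.
King squares — a7: attacked by Kb6; b7: attacked by Kb6; b8: attacked by Qa7.
Black has no legal moves → checkmate.

yes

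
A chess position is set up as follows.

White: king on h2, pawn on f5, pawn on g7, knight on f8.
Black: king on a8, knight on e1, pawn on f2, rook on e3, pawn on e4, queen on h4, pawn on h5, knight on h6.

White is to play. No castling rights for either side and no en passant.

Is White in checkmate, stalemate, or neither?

checkmate

White to move; white king on h2.
In check: yes, from the black queen on h4.
King squares — g1: attacked by Pf2; h1: attacked by Qh4; g2: attacked by Ne1; g3: attacked by Re3; h3: attacked by Re3.
Legal moves for White: none.
In check with no legal moves → checkmate.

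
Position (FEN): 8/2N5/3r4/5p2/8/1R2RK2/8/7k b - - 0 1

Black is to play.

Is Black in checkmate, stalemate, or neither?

Black to move; black king on h1.
In check: no.
Legal moves for Black: Rd8, Rd7, Rh6, Rg6, Rf6, Re6, Rc6, Rb6, Ra6, Rd5, Rd4, Rd3, Rd2, Rd1, Kh2, Kg1, f4.
Black has 17 legal moves and is not in check → neither.

neither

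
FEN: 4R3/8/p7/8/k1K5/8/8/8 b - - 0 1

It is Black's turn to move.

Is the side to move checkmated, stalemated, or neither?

neither

Black to move; black king on a4.
In check: no.
Legal moves for Black: Ka5, Ka3, a5.
Black has 3 legal moves and is not in check → neither.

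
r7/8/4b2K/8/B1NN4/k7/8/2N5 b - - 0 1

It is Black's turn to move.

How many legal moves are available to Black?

3

Black to move; king on a3.
In check: yes, from the white knight on c4.
Legal moves: Kb4, Kxa4, Bxc4.
Count: 3.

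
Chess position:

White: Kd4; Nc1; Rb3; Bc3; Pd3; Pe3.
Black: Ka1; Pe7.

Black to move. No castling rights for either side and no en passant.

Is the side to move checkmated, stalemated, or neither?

checkmate

Black to move; black king on a1.
In check: yes, from the white bishop on c3.
King squares — b1: attacked by Rb3; a2: attacked by Nc1; b2: attacked by Rb3.
Legal moves for Black: none.
In check with no legal moves → checkmate.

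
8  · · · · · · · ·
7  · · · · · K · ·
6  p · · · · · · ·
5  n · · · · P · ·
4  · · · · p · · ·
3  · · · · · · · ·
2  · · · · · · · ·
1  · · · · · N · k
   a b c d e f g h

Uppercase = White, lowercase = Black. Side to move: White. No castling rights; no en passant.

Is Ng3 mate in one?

no

After Ng3: black king on h1; in check: yes, from the white knight on g3.
Black has 3 legal replies: Kh2, Kg2, Kg1.
In check but a legal move exists → not checkmate.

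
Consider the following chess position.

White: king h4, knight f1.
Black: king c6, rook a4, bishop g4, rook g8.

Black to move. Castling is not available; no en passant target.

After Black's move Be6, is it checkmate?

After Be6: white king on h4; in check: yes, from the black rook on a4.
White has 1 legal reply: Kh5.
In check but a legal move exists → not checkmate.

no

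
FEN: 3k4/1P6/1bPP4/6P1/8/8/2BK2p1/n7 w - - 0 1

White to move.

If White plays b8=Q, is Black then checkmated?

After b8=Q: black king on d8; in check: yes, from the white queen on b8.
King squares — c7: attacked by Pd6; d7: attacked by Pc6; e7: attacked by Pd6; c8: attacked by Qb8; e8: attacked by Qb8.
Black has no legal moves → checkmate.

yes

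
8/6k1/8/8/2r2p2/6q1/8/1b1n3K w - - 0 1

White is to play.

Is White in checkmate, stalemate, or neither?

White to move; white king on h1.
In check: no.
King squares — g1: attacked by Qg3; g2: attacked by Qg3; h2: attacked by Qg3.
Legal moves for White: none.
Not in check and no legal moves → stalemate.

stalemate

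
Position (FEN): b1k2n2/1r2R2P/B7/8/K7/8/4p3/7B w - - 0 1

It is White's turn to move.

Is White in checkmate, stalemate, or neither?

White to move; white king on a4.
In check: no.
Legal moves for White include: Re8+, Rg7, Rf7, Rd7, Rc7+, Rxb7, Re6, Re5, Re4, Re3, Rxe2, Baxb7+, Bb5, Bc4, Bd3, Bxe2, Ka5, Ka3, ... (list truncated; more exist).
White has legal moves and is not in check → neither.

neither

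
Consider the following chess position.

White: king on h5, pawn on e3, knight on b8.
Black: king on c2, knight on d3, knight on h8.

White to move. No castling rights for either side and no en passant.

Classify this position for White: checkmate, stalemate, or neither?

neither

White to move; white king on h5.
In check: no.
Legal moves for White: Nd7, Nc6, Na6, Kh6, Kg5, Kh4, Kg4, e4.
White has 8 legal moves and is not in check → neither.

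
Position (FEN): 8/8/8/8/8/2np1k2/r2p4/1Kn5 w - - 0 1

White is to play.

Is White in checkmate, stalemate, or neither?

checkmate

White to move; white king on b1.
In check: yes, from the black knight on c3.
King squares — a1: attacked by Ra2; c1: attacked by Pd2; a2: attacked by Nc1; b2: attacked by Ra2; c2: attacked by Ra2.
Legal moves for White: none.
In check with no legal moves → checkmate.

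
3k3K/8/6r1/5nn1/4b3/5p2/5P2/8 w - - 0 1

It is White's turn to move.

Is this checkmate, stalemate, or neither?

White to move; white king on h8.
In check: no.
King squares — g7: attacked by Nf5; h7: attacked by Ng5; g8: attacked by Rg6.
Legal moves for White: none.
Not in check and no legal moves → stalemate.

stalemate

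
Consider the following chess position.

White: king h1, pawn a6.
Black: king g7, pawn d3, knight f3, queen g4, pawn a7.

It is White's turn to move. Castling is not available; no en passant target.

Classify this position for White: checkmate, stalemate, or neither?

White to move; white king on h1.
In check: no.
King squares — g1: attacked by Nf3; g2: attacked by Qg4; h2: attacked by Nf3.
Legal moves for White: none.
Not in check and no legal moves → stalemate.

stalemate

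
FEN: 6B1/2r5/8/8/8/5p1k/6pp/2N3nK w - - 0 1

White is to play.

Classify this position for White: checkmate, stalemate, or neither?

checkmate

White to move; white king on h1.
In check: yes, from the black pawn on g2.
King squares — g1: attacked by Ph2; g2: attacked by Pf3; h2: attacked by Kh3.
Legal moves for White: none.
In check with no legal moves → checkmate.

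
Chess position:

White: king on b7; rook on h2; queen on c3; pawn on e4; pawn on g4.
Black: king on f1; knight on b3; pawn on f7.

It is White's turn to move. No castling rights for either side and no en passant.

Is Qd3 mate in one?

no

After Qd3: black king on f1; in check: yes, from the white queen on d3.
Black has 2 legal replies: Kg1, Ke1.
In check but a legal move exists → not checkmate.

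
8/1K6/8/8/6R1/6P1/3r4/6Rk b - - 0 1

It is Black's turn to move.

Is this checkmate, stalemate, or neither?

Black to move; black king on h1.
In check: yes, from the white rook on g1.
Legal moves for Black: Kh2, Kxg1.
Black is in check but has 2 legal moves → neither.

neither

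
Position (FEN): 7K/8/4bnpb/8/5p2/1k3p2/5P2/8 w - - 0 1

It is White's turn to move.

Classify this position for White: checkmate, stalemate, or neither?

stalemate

White to move; white king on h8.
In check: no.
King squares — g7: attacked by Bh6; h7: attacked by Nf6; g8: attacked by Be6.
Legal moves for White: none.
Not in check and no legal moves → stalemate.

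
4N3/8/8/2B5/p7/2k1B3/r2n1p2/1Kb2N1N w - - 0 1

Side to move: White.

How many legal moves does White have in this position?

4

White to move; king on b1.
In check: yes, from the black knight on d2.
Legal moves: Kxa2, Kxc1, Bxd2+, Nxd2.
Count: 4.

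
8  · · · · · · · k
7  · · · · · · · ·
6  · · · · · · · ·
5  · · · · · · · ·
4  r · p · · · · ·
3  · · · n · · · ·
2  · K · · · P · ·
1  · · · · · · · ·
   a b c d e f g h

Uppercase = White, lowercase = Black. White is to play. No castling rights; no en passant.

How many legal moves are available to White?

White to move; king on b2.
In check: yes, from the black knight on d3.
Legal moves: Kc3, Kc2, Kb1.
Count: 3.

3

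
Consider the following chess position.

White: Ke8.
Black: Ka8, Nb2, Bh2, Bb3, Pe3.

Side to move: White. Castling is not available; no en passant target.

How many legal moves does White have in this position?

White to move; king on e8.
In check: no.
Legal moves: Kf8, Kd8, Ke7, Kd7.
Count: 4.

4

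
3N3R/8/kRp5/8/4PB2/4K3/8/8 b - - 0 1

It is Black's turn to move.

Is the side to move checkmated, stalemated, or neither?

neither

Black to move; black king on a6.
In check: yes, from the white rook on b6.
Legal moves for Black: Ka7, Kxb6, Ka5.
Black is in check but has 3 legal moves → neither.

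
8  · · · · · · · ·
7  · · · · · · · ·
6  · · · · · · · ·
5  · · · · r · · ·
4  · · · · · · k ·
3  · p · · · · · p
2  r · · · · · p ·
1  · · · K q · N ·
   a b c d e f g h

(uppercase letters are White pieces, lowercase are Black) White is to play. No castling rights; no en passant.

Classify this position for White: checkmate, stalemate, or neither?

White to move; white king on d1.
In check: yes, from the black queen on e1.
King squares — c1: attacked by Qe1; e1: attacked by Re5; c2: attacked by Ra2; d2: attacked by Qe1; e2: attacked by Qe1.
Legal moves for White: none.
In check with no legal moves → checkmate.

checkmate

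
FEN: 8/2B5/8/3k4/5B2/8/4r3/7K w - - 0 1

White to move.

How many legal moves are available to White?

16

White to move; king on h1.
In check: no.
Legal moves: Bd8, Bb8, Bcd6, Bb6, Bce5, Ba5, Bh6, Bfd6, Bg5, Bfe5, Bg3, Be3, Bh2, Bd2, Bc1, Kg1.
Count: 16.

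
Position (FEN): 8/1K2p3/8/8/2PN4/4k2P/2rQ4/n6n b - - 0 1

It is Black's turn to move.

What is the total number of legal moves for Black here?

Black to move; king on e3.
In check: yes, from the white queen on d2.
Legal moves: Ke4, Kxd2, Rxd2.
Count: 3.

3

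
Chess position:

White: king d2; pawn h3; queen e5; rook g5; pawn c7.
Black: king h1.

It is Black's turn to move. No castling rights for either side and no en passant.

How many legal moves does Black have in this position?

Black to move; king on h1.
In check: no.
Legal moves: none.
Count: 0.

0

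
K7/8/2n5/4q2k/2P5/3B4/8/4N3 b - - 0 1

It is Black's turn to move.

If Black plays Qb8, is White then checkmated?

yes

After Qb8: white king on a8; in check: yes, from the black queen on b8.
King squares — a7: attacked by Nc6; b7: attacked by Qb8; b8: attacked by Nc6.
White has no legal moves → checkmate.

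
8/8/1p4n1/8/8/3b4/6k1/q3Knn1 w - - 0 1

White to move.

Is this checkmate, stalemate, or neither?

checkmate

White to move; white king on e1.
In check: yes, from the black queen on a1.
King squares — d1: attacked by Qa1; f1: attacked by Qa1; d2: attacked by Nf1; e2: attacked by Ng1; f2: attacked by Kg2.
Legal moves for White: none.
In check with no legal moves → checkmate.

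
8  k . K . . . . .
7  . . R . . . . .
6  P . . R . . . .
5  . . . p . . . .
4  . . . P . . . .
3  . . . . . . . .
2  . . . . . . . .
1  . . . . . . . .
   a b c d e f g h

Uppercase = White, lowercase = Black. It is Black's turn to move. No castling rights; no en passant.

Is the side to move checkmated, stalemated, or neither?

Black to move; black king on a8.
In check: no.
King squares — a7: attacked by Rc7; b7: attacked by Pa6; b8: attacked by Kc8.
Legal moves for Black: none.
Not in check and no legal moves → stalemate.

stalemate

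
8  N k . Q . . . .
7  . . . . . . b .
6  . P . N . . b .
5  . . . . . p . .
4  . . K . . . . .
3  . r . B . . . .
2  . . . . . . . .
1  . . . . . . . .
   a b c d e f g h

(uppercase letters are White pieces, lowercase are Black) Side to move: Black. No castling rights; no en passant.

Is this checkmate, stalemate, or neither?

Black to move; black king on b8.
In check: yes, from the white queen on d8.
King squares — a7: attacked by Pb6; b7: attacked by Nd6; c7: attacked by Pb6; a8: attacked by Qd8; c8: attacked by Nd6.
Legal moves for Black: none.
In check with no legal moves → checkmate.

checkmate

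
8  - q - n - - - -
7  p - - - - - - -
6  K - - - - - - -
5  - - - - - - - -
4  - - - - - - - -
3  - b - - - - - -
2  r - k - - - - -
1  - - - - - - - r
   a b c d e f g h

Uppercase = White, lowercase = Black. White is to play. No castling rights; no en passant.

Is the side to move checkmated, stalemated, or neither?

checkmate

White to move; white king on a6.
In check: yes, from the black rook on a2.
King squares — a5: attacked by Ra2; b5: attacked by Qb8; b6: attacked by Pa7; a7: attacked by Ra2; b7: attacked by Qb8.
Legal moves for White: none.
In check with no legal moves → checkmate.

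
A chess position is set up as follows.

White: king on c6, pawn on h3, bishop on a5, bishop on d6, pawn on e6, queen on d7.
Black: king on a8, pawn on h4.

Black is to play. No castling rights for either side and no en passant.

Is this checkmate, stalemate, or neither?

stalemate

Black to move; black king on a8.
In check: no.
King squares — a7: attacked by Qd7; b7: attacked by Kc6; b8: attacked by Bd6.
Legal moves for Black: none.
Not in check and no legal moves → stalemate.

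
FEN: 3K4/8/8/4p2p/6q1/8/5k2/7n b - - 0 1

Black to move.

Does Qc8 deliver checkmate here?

no

After Qc8: white king on d8; in check: yes, from the black queen on c8.
White has 2 legal replies: Kxc8, Ke7.
In check but a legal move exists → not checkmate.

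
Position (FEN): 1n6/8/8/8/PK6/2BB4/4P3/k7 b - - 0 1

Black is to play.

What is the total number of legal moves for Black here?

1

Black to move; king on a1.
In check: yes, from the white bishop on c3.
Legal moves: Ka2.
Count: 1.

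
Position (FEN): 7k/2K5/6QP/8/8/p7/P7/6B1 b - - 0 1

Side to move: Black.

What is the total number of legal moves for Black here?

Black to move; king on h8.
In check: no.
Legal moves: none.
Count: 0.

0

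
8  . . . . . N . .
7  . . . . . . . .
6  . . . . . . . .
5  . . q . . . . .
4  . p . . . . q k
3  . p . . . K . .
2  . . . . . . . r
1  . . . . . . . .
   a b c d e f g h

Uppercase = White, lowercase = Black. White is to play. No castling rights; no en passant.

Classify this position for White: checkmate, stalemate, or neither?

checkmate

White to move; white king on f3.
In check: yes, from the black queen on g4.
King squares — e2: attacked by Rh2; f2: attacked by Rh2; g2: attacked by Rh2; e3: attacked by Qc5; g3: attacked by Qg4; e4: attacked by Qg4; f4: attacked by Qg4; g4: attacked by Kh4.
Legal moves for White: none.
In check with no legal moves → checkmate.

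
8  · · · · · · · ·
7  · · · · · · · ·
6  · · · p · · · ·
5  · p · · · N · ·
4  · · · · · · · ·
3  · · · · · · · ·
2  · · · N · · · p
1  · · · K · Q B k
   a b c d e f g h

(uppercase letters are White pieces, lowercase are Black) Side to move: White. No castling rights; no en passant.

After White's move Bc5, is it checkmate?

yes

After Bc5: black king on h1; in check: yes, from the white queen on f1.
King squares — g1: attacked by Qf1; g2: attacked by Qf1; h2: own pawn.
Black has no legal moves → checkmate.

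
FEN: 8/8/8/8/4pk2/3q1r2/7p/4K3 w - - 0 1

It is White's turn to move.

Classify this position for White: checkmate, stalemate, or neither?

stalemate

White to move; white king on e1.
In check: no.
King squares — d1: attacked by Qd3; f1: attacked by Qd3; d2: attacked by Qd3; e2: attacked by Qd3; f2: attacked by Rf3.
Legal moves for White: none.
Not in check and no legal moves → stalemate.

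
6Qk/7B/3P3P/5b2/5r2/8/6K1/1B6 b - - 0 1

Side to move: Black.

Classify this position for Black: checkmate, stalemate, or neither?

checkmate

Black to move; black king on h8.
In check: yes, from the white queen on g8.
King squares — g7: attacked by Ph6; h7: attacked by Qg8; g8: attacked by Bh7.
Legal moves for Black: none.
In check with no legal moves → checkmate.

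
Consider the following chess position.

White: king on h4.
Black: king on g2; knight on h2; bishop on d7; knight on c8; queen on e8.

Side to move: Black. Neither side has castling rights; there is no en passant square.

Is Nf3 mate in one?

yes

After Nf3: white king on h4; in check: yes, from the black knight on f3.
King squares — g3: attacked by Kg2; h3: attacked by Kg2; g4: attacked by Bd7; g5: attacked by Nf3; h5: attacked by Qe8.
White has no legal moves → checkmate.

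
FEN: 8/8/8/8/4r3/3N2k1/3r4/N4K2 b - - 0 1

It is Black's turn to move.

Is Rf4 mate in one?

After Rf4: white king on f1; in check: yes, from the black rook on f4.
White has 4 legal replies: Kg1, Ke1, Nxf4, Nf2.
In check but a legal move exists → not checkmate.

no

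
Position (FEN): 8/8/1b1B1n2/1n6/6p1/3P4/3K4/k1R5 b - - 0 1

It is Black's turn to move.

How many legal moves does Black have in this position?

Black to move; king on a1.
In check: yes, from the white rook on c1.
Legal moves: Kb2, Ka2.
Count: 2.

2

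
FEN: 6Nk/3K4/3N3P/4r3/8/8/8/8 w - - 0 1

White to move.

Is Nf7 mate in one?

no

After Nf7: black king on h8; in check: yes, from the white knight on f7.
Black has 2 legal replies: Kxg8, Kh7.
In check but a legal move exists → not checkmate.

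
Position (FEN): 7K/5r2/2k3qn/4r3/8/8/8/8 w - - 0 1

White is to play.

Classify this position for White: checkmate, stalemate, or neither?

White to move; white king on h8.
In check: no.
King squares — g7: attacked by Qg6; h7: attacked by Qg6; g8: attacked by Qg6.
Legal moves for White: none.
Not in check and no legal moves → stalemate.

stalemate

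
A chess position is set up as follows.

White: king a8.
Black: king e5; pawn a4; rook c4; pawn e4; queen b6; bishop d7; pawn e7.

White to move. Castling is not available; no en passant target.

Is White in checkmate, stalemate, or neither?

stalemate

White to move; white king on a8.
In check: no.
King squares — a7: attacked by Qb6; b7: attacked by Qb6; b8: attacked by Qb6.
Legal moves for White: none.
Not in check and no legal moves → stalemate.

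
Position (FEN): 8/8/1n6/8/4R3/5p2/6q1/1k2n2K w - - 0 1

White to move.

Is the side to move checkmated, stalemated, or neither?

checkmate

White to move; white king on h1.
In check: yes, from the black queen on g2.
King squares — g1: attacked by Qg2; g2: attacked by Ne1; h2: attacked by Qg2.
Legal moves for White: none.
In check with no legal moves → checkmate.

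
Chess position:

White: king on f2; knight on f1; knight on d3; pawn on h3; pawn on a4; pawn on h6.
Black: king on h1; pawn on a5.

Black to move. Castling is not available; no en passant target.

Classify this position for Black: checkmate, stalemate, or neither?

Black to move; black king on h1.
In check: no.
King squares — g1: attacked by Kf2; g2: attacked by Kf2; h2: attacked by Nf1.
Legal moves for Black: none.
Not in check and no legal moves → stalemate.

stalemate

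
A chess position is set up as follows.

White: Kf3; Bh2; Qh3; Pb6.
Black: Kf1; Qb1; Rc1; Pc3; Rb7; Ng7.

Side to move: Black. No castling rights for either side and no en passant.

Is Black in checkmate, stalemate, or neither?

neither

Black to move; black king on f1.
In check: yes, from the white queen on h3.
King squares — e1: available; g1: attacked by Bh2; e2: attacked by Kf3; f2: attacked by Kf3; g2: attacked by Kf3.
Legal moves for Black: Ke1.
Black is in check but has 1 legal move → neither.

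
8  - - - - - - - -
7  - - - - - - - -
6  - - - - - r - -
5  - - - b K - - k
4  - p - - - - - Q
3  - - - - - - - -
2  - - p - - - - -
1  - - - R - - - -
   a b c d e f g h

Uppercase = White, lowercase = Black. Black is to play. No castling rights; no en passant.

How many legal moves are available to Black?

Black to move; king on h5.
In check: yes, from the white queen on h4.
Legal moves: Kg6, Kxh4.
Count: 2.

2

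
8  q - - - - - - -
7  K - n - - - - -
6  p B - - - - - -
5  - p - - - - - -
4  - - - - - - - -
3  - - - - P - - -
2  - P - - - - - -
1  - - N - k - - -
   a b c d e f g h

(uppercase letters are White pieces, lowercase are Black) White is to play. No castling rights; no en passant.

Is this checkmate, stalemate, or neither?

checkmate

White to move; white king on a7.
In check: yes, from the black queen on a8.
King squares — a6: attacked by Nc7; b6: own bishop; b7: attacked by Qa8; a8: attacked by Nc7; b8: attacked by Qa8.
Legal moves for White: none.
In check with no legal moves → checkmate.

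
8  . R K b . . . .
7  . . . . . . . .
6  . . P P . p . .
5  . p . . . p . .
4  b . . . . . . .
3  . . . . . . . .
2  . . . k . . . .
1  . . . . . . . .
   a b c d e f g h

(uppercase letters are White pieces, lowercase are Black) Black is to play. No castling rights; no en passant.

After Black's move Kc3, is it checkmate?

After Kc3: white king on c8; in check: no.
White is not in check, so this cannot be checkmate.

no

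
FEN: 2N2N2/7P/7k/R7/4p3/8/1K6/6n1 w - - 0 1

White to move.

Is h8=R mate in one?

no

After h8=R: black king on h6; in check: yes, from the white rook on h8.
Black has 1 legal reply: Kg7.
In check but a legal move exists → not checkmate.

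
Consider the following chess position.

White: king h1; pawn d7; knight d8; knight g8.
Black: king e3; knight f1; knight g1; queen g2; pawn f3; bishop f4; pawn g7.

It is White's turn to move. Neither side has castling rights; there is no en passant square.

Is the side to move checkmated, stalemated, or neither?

White to move; white king on h1.
In check: yes, from the black queen on g2.
King squares — g1: attacked by Qg2; g2: attacked by Pf3; h2: attacked by Nf1.
Legal moves for White: none.
In check with no legal moves → checkmate.

checkmate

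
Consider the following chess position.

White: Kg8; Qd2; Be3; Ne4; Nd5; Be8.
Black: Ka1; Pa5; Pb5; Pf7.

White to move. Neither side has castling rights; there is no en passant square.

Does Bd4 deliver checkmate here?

no

After Bd4: black king on a1; in check: yes, from the white bishop on d4.
Black has 1 legal reply: Kb1.
In check but a legal move exists → not checkmate.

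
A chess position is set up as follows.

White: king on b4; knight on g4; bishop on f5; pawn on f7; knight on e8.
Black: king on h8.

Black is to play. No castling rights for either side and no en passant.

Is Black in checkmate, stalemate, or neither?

Black to move; black king on h8.
In check: no.
King squares — g7: attacked by Ne8; h7: attacked by Bf5; g8: attacked by Pf7.
Legal moves for Black: none.
Not in check and no legal moves → stalemate.

stalemate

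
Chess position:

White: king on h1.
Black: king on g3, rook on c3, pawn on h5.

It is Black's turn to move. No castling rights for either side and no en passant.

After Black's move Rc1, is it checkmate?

After Rc1: white king on h1; in check: yes, from the black rook on c1.
King squares — g1: attacked by Rc1; g2: attacked by Kg3; h2: attacked by Kg3.
White has no legal moves → checkmate.

yes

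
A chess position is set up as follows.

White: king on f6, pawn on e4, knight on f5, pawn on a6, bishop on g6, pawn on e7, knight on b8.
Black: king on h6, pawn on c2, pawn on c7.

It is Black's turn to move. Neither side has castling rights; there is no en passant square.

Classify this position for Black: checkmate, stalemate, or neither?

Black to move; black king on h6.
In check: yes, from the white knight on f5.
King squares — g5: attacked by Kf6; h5: attacked by Bg6; g6: attacked by Kf6; g7: attacked by Nf5; h7: attacked by Bg6.
Legal moves for Black: none.
In check with no legal moves → checkmate.

checkmate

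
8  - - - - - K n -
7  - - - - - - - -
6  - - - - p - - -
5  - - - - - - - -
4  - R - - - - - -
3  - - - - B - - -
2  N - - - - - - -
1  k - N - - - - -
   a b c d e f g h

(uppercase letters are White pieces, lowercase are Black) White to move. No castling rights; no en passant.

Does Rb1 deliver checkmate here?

After Rb1: black king on a1; in check: yes, from the white rook on b1.
Black has 1 legal reply: Kxb1.
In check but a legal move exists → not checkmate.

no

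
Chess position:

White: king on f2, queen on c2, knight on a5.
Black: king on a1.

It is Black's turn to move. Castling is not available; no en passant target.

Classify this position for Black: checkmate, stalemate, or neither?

stalemate

Black to move; black king on a1.
In check: no.
King squares — b1: attacked by Qc2; a2: attacked by Qc2; b2: attacked by Qc2.
Legal moves for Black: none.
Not in check and no legal moves → stalemate.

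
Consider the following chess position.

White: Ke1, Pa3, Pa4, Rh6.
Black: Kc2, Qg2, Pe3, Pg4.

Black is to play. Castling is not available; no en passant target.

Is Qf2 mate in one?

After Qf2: white king on e1; in check: yes, from the black queen on f2.
King squares — d1: attacked by Kc2; f1: attacked by Qf2; d2: attacked by Kc2; e2: attacked by Qf2; f2: attacked by Pe3.
White has no legal moves → checkmate.

yes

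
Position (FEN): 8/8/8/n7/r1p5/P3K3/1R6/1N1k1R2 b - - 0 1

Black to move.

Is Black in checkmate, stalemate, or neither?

Black to move; black king on d1.
In check: yes, from the white rook on f1.
King squares — c1: attacked by Rf1; e1: attacked by Rf1; c2: attacked by Rb2; d2: attacked by Nb1; e2: attacked by Rb2.
Legal moves for Black: none.
In check with no legal moves → checkmate.

checkmate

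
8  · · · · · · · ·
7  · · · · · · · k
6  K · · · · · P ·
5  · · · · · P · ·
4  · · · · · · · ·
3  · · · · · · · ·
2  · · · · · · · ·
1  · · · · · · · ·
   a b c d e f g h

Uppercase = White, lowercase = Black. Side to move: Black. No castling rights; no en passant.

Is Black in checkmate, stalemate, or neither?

Black to move; black king on h7.
In check: yes, from the white pawn on g6.
King squares — g6: attacked by Pf5; h6: available; g7: available; g8: available; h8: available.
Legal moves for Black: Kh8, Kg8, Kg7, Kh6.
Black is in check but has 4 legal moves → neither.

neither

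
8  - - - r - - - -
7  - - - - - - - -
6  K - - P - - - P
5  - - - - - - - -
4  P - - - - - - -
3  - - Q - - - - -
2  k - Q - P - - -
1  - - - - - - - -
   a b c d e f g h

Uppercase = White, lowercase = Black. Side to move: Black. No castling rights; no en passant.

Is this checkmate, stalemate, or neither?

checkmate

Black to move; black king on a2.
In check: yes, from the white queen on c2.
King squares — a1: attacked by Qc3; b1: attacked by Qc2; b2: attacked by Qc2; a3: attacked by Qc3; b3: attacked by Qc2.
Legal moves for Black: none.
In check with no legal moves → checkmate.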